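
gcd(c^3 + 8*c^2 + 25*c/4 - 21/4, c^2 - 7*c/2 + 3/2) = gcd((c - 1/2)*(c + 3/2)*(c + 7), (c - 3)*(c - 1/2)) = c - 1/2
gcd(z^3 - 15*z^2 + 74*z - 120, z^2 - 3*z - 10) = z - 5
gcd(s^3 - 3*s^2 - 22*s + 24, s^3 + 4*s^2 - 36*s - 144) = s^2 - 2*s - 24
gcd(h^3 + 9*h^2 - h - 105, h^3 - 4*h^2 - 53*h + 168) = h^2 + 4*h - 21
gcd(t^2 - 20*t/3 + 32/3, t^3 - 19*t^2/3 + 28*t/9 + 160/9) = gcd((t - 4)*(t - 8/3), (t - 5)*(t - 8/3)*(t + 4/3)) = t - 8/3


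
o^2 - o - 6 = (o - 3)*(o + 2)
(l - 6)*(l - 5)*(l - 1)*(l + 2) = l^4 - 10*l^3 + 17*l^2 + 52*l - 60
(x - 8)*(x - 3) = x^2 - 11*x + 24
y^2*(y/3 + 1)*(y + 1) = y^4/3 + 4*y^3/3 + y^2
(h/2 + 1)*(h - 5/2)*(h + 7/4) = h^3/2 + 5*h^2/8 - 47*h/16 - 35/8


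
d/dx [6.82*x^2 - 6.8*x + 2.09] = 13.64*x - 6.8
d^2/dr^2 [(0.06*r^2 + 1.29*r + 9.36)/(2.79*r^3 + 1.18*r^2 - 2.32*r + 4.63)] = (0.934092*r^6 + 60.248934*r^5 + 902.121948*r^4 + 502.809732*r^3 - 487.248084*r^2 - 921.488364*r + 28.769436)/(21.717639*r^9 + 27.555714*r^8 - 42.522948*r^7 + 63.936757*r^6 + 126.8169*r^5 - 141.420252*r^4 + 90.889157*r^3 + 150.648162*r^2 - 149.200824*r + 99.252847)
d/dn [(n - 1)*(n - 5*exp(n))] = -5*n*exp(n) + 2*n - 1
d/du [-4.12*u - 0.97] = -4.12000000000000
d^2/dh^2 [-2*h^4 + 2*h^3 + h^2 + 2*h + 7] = -24*h^2 + 12*h + 2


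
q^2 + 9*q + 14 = (q + 2)*(q + 7)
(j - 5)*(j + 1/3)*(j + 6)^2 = j^4 + 22*j^3/3 - 65*j^2/3 - 188*j - 60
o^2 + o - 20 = (o - 4)*(o + 5)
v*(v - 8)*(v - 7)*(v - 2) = v^4 - 17*v^3 + 86*v^2 - 112*v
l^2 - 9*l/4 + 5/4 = (l - 5/4)*(l - 1)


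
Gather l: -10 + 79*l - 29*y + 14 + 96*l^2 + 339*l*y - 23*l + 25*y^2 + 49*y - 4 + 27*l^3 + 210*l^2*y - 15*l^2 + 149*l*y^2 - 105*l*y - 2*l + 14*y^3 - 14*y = 27*l^3 + l^2*(210*y + 81) + l*(149*y^2 + 234*y + 54) + 14*y^3 + 25*y^2 + 6*y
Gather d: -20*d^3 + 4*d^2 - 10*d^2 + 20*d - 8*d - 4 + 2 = -20*d^3 - 6*d^2 + 12*d - 2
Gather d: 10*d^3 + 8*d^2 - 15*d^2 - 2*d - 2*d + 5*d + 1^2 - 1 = 10*d^3 - 7*d^2 + d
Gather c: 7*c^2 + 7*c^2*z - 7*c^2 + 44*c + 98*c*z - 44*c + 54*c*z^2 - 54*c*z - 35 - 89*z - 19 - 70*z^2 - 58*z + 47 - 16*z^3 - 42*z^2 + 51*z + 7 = 7*c^2*z + c*(54*z^2 + 44*z) - 16*z^3 - 112*z^2 - 96*z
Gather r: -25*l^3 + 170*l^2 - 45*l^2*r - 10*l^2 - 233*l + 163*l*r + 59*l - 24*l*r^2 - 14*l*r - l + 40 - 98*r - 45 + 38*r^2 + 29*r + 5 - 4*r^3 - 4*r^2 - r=-25*l^3 + 160*l^2 - 175*l - 4*r^3 + r^2*(34 - 24*l) + r*(-45*l^2 + 149*l - 70)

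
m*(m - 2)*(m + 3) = m^3 + m^2 - 6*m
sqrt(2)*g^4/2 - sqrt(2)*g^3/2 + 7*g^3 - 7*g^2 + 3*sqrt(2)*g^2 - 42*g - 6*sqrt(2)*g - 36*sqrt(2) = (g - 3)*(g + sqrt(2))*(g + 6*sqrt(2))*(sqrt(2)*g/2 + sqrt(2))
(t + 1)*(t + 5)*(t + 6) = t^3 + 12*t^2 + 41*t + 30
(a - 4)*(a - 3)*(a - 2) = a^3 - 9*a^2 + 26*a - 24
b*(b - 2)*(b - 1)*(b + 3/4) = b^4 - 9*b^3/4 - b^2/4 + 3*b/2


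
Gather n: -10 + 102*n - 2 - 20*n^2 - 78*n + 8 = -20*n^2 + 24*n - 4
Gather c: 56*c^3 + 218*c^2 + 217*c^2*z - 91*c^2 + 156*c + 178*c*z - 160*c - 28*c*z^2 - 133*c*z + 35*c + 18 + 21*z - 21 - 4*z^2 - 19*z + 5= 56*c^3 + c^2*(217*z + 127) + c*(-28*z^2 + 45*z + 31) - 4*z^2 + 2*z + 2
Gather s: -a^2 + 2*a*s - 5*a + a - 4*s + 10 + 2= -a^2 - 4*a + s*(2*a - 4) + 12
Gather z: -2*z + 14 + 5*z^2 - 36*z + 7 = 5*z^2 - 38*z + 21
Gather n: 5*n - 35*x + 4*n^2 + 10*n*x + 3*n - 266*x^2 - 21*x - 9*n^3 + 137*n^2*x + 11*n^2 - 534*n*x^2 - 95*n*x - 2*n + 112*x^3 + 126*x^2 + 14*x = -9*n^3 + n^2*(137*x + 15) + n*(-534*x^2 - 85*x + 6) + 112*x^3 - 140*x^2 - 42*x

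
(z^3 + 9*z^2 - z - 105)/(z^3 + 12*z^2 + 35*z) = (z - 3)/z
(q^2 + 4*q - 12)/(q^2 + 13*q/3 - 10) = 3*(q - 2)/(3*q - 5)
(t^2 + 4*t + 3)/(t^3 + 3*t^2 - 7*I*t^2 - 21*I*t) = (t + 1)/(t*(t - 7*I))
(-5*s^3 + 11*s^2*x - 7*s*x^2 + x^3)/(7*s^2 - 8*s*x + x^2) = (5*s^2 - 6*s*x + x^2)/(-7*s + x)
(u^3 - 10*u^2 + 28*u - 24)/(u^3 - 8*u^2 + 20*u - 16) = (u - 6)/(u - 4)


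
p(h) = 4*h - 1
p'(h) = 4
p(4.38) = 16.52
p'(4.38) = 4.00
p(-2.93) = -12.72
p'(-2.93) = 4.00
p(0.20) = -0.20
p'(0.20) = 4.00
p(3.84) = 14.36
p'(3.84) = 4.00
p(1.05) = 3.20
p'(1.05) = 4.00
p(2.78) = 10.12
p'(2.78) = 4.00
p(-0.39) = -2.56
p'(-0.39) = 4.00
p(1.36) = 4.44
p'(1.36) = 4.00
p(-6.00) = -25.00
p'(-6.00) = 4.00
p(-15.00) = -61.00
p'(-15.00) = 4.00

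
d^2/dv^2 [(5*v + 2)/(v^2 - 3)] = 2*(4*v^2*(5*v + 2) - (15*v + 2)*(v^2 - 3))/(v^2 - 3)^3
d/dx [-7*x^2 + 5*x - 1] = 5 - 14*x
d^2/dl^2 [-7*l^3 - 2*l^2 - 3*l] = -42*l - 4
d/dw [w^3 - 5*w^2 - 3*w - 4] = 3*w^2 - 10*w - 3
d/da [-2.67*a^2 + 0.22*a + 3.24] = 0.22 - 5.34*a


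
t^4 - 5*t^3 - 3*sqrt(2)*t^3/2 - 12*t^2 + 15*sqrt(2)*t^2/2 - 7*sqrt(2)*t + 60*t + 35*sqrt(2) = (t - 5)*(t - 7*sqrt(2)/2)*(t + sqrt(2))^2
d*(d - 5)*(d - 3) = d^3 - 8*d^2 + 15*d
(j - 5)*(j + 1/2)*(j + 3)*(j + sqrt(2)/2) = j^4 - 3*j^3/2 + sqrt(2)*j^3/2 - 16*j^2 - 3*sqrt(2)*j^2/4 - 8*sqrt(2)*j - 15*j/2 - 15*sqrt(2)/4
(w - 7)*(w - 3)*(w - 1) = w^3 - 11*w^2 + 31*w - 21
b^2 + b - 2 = (b - 1)*(b + 2)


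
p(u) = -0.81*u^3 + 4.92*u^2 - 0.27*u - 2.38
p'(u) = -2.43*u^2 + 9.84*u - 0.27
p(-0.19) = -2.15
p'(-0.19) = -2.23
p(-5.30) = 257.84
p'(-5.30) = -120.68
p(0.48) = -1.47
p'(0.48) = 3.89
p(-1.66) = 15.33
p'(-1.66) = -23.30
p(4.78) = 20.28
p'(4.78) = -8.76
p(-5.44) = 275.09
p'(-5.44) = -125.71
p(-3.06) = 67.72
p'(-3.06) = -53.13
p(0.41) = -1.72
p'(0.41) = 3.36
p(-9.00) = 989.06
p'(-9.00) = -285.66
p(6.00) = -1.84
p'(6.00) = -28.71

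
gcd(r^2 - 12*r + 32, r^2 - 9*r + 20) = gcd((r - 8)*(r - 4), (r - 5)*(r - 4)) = r - 4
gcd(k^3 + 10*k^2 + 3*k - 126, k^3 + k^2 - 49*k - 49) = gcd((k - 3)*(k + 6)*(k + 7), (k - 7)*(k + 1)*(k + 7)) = k + 7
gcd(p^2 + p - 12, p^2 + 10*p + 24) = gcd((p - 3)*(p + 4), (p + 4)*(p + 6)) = p + 4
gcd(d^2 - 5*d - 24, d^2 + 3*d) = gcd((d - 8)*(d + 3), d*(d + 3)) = d + 3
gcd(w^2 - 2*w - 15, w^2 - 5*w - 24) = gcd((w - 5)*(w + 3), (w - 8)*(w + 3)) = w + 3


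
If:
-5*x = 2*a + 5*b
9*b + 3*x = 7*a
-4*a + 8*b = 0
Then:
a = 0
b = 0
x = 0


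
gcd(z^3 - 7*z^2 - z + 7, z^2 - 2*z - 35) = z - 7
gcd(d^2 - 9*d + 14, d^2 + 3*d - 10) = d - 2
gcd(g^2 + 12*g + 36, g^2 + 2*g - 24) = g + 6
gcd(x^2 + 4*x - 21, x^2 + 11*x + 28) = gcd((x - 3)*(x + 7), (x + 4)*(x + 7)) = x + 7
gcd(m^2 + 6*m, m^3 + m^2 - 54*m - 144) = m + 6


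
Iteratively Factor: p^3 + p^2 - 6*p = (p + 3)*(p^2 - 2*p) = p*(p + 3)*(p - 2)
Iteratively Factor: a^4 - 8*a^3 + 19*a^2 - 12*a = (a - 4)*(a^3 - 4*a^2 + 3*a) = (a - 4)*(a - 1)*(a^2 - 3*a) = (a - 4)*(a - 3)*(a - 1)*(a)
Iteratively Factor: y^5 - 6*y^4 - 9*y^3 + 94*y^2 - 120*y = (y - 2)*(y^4 - 4*y^3 - 17*y^2 + 60*y) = (y - 2)*(y + 4)*(y^3 - 8*y^2 + 15*y) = y*(y - 2)*(y + 4)*(y^2 - 8*y + 15) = y*(y - 3)*(y - 2)*(y + 4)*(y - 5)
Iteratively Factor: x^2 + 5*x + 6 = (x + 2)*(x + 3)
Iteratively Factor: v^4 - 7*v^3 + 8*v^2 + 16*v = (v - 4)*(v^3 - 3*v^2 - 4*v) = v*(v - 4)*(v^2 - 3*v - 4) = v*(v - 4)*(v + 1)*(v - 4)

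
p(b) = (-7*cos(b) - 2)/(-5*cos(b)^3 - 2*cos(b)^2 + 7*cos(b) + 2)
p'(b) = (-7*cos(b) - 2)*(-15*sin(b)*cos(b)^2 - 4*sin(b)*cos(b) + 7*sin(b))/(-5*cos(b)^3 - 2*cos(b)^2 + 7*cos(b) + 2)^2 + 7*sin(b)/(-5*cos(b)^3 - 2*cos(b)^2 + 7*cos(b) + 2)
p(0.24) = -3.78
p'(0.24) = 4.97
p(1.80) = -1.12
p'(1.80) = -2.69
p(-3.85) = -1.45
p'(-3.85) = -1.42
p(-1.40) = -1.03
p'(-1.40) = -0.30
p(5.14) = -1.17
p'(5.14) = -0.82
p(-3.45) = -2.16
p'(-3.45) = -1.84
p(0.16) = -4.14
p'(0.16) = 4.07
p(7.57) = -1.07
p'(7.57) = 0.51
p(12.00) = -2.27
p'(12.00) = -3.55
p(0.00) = -4.50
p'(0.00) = 0.00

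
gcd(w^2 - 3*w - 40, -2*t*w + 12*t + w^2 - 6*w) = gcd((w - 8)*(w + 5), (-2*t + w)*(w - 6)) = 1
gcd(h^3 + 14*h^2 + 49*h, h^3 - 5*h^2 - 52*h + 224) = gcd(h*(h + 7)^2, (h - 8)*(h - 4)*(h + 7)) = h + 7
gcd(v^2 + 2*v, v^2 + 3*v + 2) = v + 2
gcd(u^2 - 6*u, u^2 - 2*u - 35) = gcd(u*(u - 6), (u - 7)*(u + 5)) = 1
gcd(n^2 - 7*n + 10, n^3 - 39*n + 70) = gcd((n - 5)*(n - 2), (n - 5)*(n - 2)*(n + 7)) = n^2 - 7*n + 10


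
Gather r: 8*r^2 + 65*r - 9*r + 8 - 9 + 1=8*r^2 + 56*r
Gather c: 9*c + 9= 9*c + 9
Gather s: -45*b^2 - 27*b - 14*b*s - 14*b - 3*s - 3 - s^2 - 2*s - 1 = -45*b^2 - 41*b - s^2 + s*(-14*b - 5) - 4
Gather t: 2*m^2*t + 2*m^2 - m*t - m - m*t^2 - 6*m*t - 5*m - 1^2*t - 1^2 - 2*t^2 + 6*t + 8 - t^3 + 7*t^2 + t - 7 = 2*m^2 - 6*m - t^3 + t^2*(5 - m) + t*(2*m^2 - 7*m + 6)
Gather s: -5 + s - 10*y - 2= s - 10*y - 7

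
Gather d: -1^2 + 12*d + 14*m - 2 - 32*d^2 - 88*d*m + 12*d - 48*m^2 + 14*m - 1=-32*d^2 + d*(24 - 88*m) - 48*m^2 + 28*m - 4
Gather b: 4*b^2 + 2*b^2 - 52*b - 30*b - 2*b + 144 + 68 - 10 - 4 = 6*b^2 - 84*b + 198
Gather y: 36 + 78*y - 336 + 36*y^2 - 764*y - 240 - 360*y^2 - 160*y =-324*y^2 - 846*y - 540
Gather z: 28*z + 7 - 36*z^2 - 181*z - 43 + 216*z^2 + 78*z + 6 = 180*z^2 - 75*z - 30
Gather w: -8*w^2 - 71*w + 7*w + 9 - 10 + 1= -8*w^2 - 64*w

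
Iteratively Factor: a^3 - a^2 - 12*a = (a + 3)*(a^2 - 4*a) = a*(a + 3)*(a - 4)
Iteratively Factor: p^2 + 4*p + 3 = (p + 3)*(p + 1)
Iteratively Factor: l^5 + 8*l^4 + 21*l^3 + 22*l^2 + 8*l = (l + 4)*(l^4 + 4*l^3 + 5*l^2 + 2*l) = l*(l + 4)*(l^3 + 4*l^2 + 5*l + 2) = l*(l + 2)*(l + 4)*(l^2 + 2*l + 1) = l*(l + 1)*(l + 2)*(l + 4)*(l + 1)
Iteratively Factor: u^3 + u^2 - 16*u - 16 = (u - 4)*(u^2 + 5*u + 4) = (u - 4)*(u + 1)*(u + 4)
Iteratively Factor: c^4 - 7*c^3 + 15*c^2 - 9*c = (c)*(c^3 - 7*c^2 + 15*c - 9) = c*(c - 3)*(c^2 - 4*c + 3) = c*(c - 3)^2*(c - 1)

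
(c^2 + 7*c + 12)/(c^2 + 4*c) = (c + 3)/c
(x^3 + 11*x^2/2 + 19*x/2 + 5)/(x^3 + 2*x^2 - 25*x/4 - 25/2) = 2*(x + 1)/(2*x - 5)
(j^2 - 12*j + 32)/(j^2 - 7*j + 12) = (j - 8)/(j - 3)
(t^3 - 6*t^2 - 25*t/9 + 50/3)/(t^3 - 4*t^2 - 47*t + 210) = (t^2 - 25/9)/(t^2 + 2*t - 35)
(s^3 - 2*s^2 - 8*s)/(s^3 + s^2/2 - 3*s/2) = 2*(s^2 - 2*s - 8)/(2*s^2 + s - 3)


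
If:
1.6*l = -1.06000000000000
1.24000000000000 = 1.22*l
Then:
No Solution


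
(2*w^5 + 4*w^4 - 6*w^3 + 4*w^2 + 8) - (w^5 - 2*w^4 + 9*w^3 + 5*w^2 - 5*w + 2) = w^5 + 6*w^4 - 15*w^3 - w^2 + 5*w + 6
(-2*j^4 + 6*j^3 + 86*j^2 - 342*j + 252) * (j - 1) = -2*j^5 + 8*j^4 + 80*j^3 - 428*j^2 + 594*j - 252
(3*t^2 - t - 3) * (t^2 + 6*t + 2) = 3*t^4 + 17*t^3 - 3*t^2 - 20*t - 6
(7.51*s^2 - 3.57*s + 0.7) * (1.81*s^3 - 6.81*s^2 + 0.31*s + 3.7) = 13.5931*s^5 - 57.6048*s^4 + 27.9068*s^3 + 21.9133*s^2 - 12.992*s + 2.59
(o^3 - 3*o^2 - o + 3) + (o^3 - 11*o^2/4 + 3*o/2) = 2*o^3 - 23*o^2/4 + o/2 + 3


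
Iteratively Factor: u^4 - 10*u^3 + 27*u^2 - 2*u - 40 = (u - 2)*(u^3 - 8*u^2 + 11*u + 20) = (u - 5)*(u - 2)*(u^2 - 3*u - 4) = (u - 5)*(u - 2)*(u + 1)*(u - 4)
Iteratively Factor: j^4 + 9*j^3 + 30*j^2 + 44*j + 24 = (j + 3)*(j^3 + 6*j^2 + 12*j + 8) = (j + 2)*(j + 3)*(j^2 + 4*j + 4) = (j + 2)^2*(j + 3)*(j + 2)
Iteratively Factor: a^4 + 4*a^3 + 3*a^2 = (a + 1)*(a^3 + 3*a^2) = a*(a + 1)*(a^2 + 3*a) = a^2*(a + 1)*(a + 3)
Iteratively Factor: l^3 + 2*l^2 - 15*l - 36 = (l + 3)*(l^2 - l - 12) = (l + 3)^2*(l - 4)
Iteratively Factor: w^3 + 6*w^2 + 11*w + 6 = (w + 2)*(w^2 + 4*w + 3) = (w + 2)*(w + 3)*(w + 1)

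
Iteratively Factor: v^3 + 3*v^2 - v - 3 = (v - 1)*(v^2 + 4*v + 3) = (v - 1)*(v + 1)*(v + 3)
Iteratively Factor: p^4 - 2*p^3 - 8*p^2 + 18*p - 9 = (p - 1)*(p^3 - p^2 - 9*p + 9) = (p - 3)*(p - 1)*(p^2 + 2*p - 3) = (p - 3)*(p - 1)*(p + 3)*(p - 1)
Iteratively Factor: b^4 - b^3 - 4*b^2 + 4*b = (b - 1)*(b^3 - 4*b) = (b - 1)*(b + 2)*(b^2 - 2*b) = b*(b - 1)*(b + 2)*(b - 2)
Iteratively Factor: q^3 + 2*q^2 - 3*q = (q - 1)*(q^2 + 3*q) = (q - 1)*(q + 3)*(q)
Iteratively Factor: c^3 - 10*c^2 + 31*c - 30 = (c - 5)*(c^2 - 5*c + 6) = (c - 5)*(c - 2)*(c - 3)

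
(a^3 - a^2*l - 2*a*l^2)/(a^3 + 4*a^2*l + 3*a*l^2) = (a - 2*l)/(a + 3*l)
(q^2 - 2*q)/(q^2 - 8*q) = (q - 2)/(q - 8)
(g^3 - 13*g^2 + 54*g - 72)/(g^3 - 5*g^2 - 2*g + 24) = (g - 6)/(g + 2)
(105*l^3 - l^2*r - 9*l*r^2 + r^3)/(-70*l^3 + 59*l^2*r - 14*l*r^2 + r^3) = (3*l + r)/(-2*l + r)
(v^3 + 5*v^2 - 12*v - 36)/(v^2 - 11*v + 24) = (v^2 + 8*v + 12)/(v - 8)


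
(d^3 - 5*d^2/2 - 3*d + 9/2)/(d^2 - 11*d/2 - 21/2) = (d^2 - 4*d + 3)/(d - 7)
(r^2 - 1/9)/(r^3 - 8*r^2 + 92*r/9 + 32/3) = (9*r^2 - 1)/(9*r^3 - 72*r^2 + 92*r + 96)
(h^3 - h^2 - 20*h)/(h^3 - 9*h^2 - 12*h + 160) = h/(h - 8)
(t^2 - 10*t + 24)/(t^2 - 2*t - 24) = (t - 4)/(t + 4)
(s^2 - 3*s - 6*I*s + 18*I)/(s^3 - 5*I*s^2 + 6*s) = (s - 3)/(s*(s + I))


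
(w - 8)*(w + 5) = w^2 - 3*w - 40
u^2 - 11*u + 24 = (u - 8)*(u - 3)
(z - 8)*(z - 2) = z^2 - 10*z + 16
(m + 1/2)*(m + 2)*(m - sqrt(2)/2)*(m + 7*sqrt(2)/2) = m^4 + 5*m^3/2 + 3*sqrt(2)*m^3 - 5*m^2/2 + 15*sqrt(2)*m^2/2 - 35*m/4 + 3*sqrt(2)*m - 7/2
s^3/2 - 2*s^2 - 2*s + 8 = (s/2 + 1)*(s - 4)*(s - 2)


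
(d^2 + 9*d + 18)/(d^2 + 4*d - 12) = (d + 3)/(d - 2)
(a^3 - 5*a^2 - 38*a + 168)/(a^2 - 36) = (a^2 - 11*a + 28)/(a - 6)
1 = 1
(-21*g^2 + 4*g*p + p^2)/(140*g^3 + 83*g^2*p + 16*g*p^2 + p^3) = (-3*g + p)/(20*g^2 + 9*g*p + p^2)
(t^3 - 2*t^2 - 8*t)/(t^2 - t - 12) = t*(t + 2)/(t + 3)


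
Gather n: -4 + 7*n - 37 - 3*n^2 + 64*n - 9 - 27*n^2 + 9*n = -30*n^2 + 80*n - 50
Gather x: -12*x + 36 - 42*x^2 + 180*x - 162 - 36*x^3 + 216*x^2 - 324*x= -36*x^3 + 174*x^2 - 156*x - 126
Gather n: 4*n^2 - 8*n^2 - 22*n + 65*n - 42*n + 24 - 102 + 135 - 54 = -4*n^2 + n + 3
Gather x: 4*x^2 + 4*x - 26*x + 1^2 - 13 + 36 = 4*x^2 - 22*x + 24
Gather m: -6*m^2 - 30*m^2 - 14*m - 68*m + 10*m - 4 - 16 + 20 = -36*m^2 - 72*m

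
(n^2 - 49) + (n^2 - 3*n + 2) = 2*n^2 - 3*n - 47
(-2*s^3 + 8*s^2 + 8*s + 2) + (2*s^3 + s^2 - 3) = 9*s^2 + 8*s - 1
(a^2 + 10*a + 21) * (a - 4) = a^3 + 6*a^2 - 19*a - 84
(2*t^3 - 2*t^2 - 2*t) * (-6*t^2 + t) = -12*t^5 + 14*t^4 + 10*t^3 - 2*t^2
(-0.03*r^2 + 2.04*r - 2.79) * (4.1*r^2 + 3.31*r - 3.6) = -0.123*r^4 + 8.2647*r^3 - 4.5786*r^2 - 16.5789*r + 10.044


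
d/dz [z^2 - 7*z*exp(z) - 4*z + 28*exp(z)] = -7*z*exp(z) + 2*z + 21*exp(z) - 4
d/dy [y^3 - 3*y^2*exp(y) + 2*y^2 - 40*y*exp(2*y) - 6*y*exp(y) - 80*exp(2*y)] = -3*y^2*exp(y) + 3*y^2 - 80*y*exp(2*y) - 12*y*exp(y) + 4*y - 200*exp(2*y) - 6*exp(y)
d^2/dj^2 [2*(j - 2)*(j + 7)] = 4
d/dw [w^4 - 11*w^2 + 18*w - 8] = 4*w^3 - 22*w + 18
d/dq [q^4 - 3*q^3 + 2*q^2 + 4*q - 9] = 4*q^3 - 9*q^2 + 4*q + 4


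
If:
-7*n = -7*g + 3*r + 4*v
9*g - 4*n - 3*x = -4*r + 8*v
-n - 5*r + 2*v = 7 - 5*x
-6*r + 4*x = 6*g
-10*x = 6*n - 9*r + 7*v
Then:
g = -2345/3672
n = -1099/459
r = 11935/3672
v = 259/408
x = 4795/1224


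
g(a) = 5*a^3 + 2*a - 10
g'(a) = 15*a^2 + 2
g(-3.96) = -328.42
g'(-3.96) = 237.22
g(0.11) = -9.77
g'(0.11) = 2.18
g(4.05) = 330.25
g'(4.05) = 248.04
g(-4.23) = -396.89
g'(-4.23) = 270.39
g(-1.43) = -27.48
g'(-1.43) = 32.67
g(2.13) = 42.58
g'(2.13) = 70.05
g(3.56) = 222.71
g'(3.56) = 192.10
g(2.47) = 70.29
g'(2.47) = 93.51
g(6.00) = 1082.00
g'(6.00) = 542.00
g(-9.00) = -3673.00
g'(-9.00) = 1217.00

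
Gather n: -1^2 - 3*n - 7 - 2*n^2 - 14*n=-2*n^2 - 17*n - 8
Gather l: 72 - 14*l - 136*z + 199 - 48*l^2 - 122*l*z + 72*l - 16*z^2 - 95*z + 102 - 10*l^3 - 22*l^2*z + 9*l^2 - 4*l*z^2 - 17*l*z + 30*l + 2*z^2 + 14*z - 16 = -10*l^3 + l^2*(-22*z - 39) + l*(-4*z^2 - 139*z + 88) - 14*z^2 - 217*z + 357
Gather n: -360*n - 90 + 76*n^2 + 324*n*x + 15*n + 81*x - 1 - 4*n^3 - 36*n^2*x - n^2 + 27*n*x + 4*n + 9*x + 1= -4*n^3 + n^2*(75 - 36*x) + n*(351*x - 341) + 90*x - 90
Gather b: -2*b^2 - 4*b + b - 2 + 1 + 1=-2*b^2 - 3*b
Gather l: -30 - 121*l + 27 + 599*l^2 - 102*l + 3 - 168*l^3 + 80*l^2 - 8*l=-168*l^3 + 679*l^2 - 231*l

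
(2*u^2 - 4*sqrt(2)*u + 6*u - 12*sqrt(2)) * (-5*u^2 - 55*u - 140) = -10*u^4 - 140*u^3 + 20*sqrt(2)*u^3 - 610*u^2 + 280*sqrt(2)*u^2 - 840*u + 1220*sqrt(2)*u + 1680*sqrt(2)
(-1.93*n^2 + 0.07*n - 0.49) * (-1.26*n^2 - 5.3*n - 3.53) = 2.4318*n^4 + 10.1408*n^3 + 7.0593*n^2 + 2.3499*n + 1.7297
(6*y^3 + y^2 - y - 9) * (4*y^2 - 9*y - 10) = 24*y^5 - 50*y^4 - 73*y^3 - 37*y^2 + 91*y + 90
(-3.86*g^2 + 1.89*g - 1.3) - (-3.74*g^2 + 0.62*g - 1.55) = -0.12*g^2 + 1.27*g + 0.25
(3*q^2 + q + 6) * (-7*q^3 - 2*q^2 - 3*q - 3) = -21*q^5 - 13*q^4 - 53*q^3 - 24*q^2 - 21*q - 18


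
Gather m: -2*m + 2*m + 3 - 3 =0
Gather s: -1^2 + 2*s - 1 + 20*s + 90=22*s + 88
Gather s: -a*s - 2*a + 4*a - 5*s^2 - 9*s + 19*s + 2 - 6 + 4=2*a - 5*s^2 + s*(10 - a)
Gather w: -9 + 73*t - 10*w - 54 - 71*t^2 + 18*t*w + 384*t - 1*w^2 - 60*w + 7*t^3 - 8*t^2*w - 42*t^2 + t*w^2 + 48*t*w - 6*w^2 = 7*t^3 - 113*t^2 + 457*t + w^2*(t - 7) + w*(-8*t^2 + 66*t - 70) - 63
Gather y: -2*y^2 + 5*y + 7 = -2*y^2 + 5*y + 7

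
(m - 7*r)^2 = m^2 - 14*m*r + 49*r^2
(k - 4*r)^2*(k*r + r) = k^3*r - 8*k^2*r^2 + k^2*r + 16*k*r^3 - 8*k*r^2 + 16*r^3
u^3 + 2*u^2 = u^2*(u + 2)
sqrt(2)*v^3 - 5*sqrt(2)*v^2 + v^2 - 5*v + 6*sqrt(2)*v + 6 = (v - 3)*(v - 2)*(sqrt(2)*v + 1)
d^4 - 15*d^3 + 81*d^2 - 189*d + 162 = (d - 6)*(d - 3)^3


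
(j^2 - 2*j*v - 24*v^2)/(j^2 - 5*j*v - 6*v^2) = (j + 4*v)/(j + v)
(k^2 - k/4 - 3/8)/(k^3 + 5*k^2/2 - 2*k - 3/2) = (k - 3/4)/(k^2 + 2*k - 3)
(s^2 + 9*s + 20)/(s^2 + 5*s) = (s + 4)/s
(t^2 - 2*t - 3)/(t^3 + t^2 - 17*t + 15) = (t + 1)/(t^2 + 4*t - 5)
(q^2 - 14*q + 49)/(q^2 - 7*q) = (q - 7)/q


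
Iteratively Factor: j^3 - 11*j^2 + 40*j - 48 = (j - 4)*(j^2 - 7*j + 12) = (j - 4)*(j - 3)*(j - 4)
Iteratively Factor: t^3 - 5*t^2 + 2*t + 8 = (t - 4)*(t^2 - t - 2) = (t - 4)*(t - 2)*(t + 1)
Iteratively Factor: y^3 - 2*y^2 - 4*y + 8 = (y + 2)*(y^2 - 4*y + 4) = (y - 2)*(y + 2)*(y - 2)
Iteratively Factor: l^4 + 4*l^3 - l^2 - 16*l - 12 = (l + 2)*(l^3 + 2*l^2 - 5*l - 6) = (l + 1)*(l + 2)*(l^2 + l - 6) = (l - 2)*(l + 1)*(l + 2)*(l + 3)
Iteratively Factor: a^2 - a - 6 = (a - 3)*(a + 2)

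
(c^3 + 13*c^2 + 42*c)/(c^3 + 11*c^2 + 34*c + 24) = c*(c + 7)/(c^2 + 5*c + 4)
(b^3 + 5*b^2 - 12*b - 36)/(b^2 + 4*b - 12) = (b^2 - b - 6)/(b - 2)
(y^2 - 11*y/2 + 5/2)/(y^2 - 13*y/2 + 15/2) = (2*y - 1)/(2*y - 3)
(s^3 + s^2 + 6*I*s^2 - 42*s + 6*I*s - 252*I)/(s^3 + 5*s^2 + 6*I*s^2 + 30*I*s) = (s^2 + s - 42)/(s*(s + 5))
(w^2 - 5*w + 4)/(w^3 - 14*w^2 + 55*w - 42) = (w - 4)/(w^2 - 13*w + 42)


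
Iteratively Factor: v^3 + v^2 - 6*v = (v + 3)*(v^2 - 2*v) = v*(v + 3)*(v - 2)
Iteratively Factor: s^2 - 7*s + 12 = (s - 3)*(s - 4)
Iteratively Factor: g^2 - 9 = (g - 3)*(g + 3)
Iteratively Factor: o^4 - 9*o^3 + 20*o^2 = (o - 5)*(o^3 - 4*o^2) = o*(o - 5)*(o^2 - 4*o) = o*(o - 5)*(o - 4)*(o)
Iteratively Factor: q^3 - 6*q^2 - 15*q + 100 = (q - 5)*(q^2 - q - 20) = (q - 5)^2*(q + 4)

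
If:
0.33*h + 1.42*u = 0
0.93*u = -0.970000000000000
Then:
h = 4.49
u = -1.04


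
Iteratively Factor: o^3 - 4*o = (o - 2)*(o^2 + 2*o) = (o - 2)*(o + 2)*(o)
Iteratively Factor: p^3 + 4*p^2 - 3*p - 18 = (p - 2)*(p^2 + 6*p + 9) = (p - 2)*(p + 3)*(p + 3)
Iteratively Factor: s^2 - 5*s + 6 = (s - 3)*(s - 2)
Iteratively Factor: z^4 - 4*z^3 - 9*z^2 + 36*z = (z - 4)*(z^3 - 9*z) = (z - 4)*(z + 3)*(z^2 - 3*z) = (z - 4)*(z - 3)*(z + 3)*(z)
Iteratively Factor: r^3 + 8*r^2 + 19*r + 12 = (r + 4)*(r^2 + 4*r + 3) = (r + 1)*(r + 4)*(r + 3)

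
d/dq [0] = 0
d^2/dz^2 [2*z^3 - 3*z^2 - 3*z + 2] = 12*z - 6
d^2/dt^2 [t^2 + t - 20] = 2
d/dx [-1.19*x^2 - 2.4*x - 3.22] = -2.38*x - 2.4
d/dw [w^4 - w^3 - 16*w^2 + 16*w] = 4*w^3 - 3*w^2 - 32*w + 16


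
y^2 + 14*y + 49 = (y + 7)^2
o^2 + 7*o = o*(o + 7)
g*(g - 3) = g^2 - 3*g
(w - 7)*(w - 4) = w^2 - 11*w + 28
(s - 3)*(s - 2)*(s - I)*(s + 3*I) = s^4 - 5*s^3 + 2*I*s^3 + 9*s^2 - 10*I*s^2 - 15*s + 12*I*s + 18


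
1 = 1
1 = 1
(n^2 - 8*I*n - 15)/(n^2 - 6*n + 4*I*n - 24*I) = (n^2 - 8*I*n - 15)/(n^2 + n*(-6 + 4*I) - 24*I)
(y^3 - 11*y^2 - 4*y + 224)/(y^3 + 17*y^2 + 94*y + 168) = (y^2 - 15*y + 56)/(y^2 + 13*y + 42)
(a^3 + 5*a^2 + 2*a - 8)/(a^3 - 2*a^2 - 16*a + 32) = (a^2 + a - 2)/(a^2 - 6*a + 8)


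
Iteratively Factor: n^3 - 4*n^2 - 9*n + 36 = (n + 3)*(n^2 - 7*n + 12) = (n - 4)*(n + 3)*(n - 3)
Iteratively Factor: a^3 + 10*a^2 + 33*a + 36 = (a + 3)*(a^2 + 7*a + 12) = (a + 3)^2*(a + 4)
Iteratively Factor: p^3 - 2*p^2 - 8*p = (p)*(p^2 - 2*p - 8) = p*(p - 4)*(p + 2)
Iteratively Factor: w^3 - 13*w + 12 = (w - 3)*(w^2 + 3*w - 4) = (w - 3)*(w - 1)*(w + 4)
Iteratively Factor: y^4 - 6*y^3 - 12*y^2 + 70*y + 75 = (y - 5)*(y^3 - y^2 - 17*y - 15) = (y - 5)^2*(y^2 + 4*y + 3) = (y - 5)^2*(y + 1)*(y + 3)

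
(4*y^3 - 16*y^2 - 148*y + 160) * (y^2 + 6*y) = 4*y^5 + 8*y^4 - 244*y^3 - 728*y^2 + 960*y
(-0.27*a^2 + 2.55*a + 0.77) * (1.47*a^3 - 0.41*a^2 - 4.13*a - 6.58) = -0.3969*a^5 + 3.8592*a^4 + 1.2015*a^3 - 9.0706*a^2 - 19.9591*a - 5.0666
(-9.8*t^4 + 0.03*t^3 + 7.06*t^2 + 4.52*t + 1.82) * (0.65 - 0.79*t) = 7.742*t^5 - 6.3937*t^4 - 5.5579*t^3 + 1.0182*t^2 + 1.5002*t + 1.183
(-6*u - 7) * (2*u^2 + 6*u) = -12*u^3 - 50*u^2 - 42*u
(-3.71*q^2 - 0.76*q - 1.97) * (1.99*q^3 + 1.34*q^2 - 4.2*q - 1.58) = -7.3829*q^5 - 6.4838*q^4 + 10.6433*q^3 + 6.414*q^2 + 9.4748*q + 3.1126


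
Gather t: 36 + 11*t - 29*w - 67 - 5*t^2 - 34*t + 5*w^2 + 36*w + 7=-5*t^2 - 23*t + 5*w^2 + 7*w - 24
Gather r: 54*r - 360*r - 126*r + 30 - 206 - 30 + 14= -432*r - 192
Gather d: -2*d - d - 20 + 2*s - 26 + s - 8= -3*d + 3*s - 54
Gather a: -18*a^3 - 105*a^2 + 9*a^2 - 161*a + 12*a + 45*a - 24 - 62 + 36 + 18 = -18*a^3 - 96*a^2 - 104*a - 32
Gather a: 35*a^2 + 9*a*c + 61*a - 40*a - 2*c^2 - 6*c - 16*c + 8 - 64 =35*a^2 + a*(9*c + 21) - 2*c^2 - 22*c - 56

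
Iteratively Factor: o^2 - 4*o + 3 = (o - 3)*(o - 1)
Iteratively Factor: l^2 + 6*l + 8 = (l + 4)*(l + 2)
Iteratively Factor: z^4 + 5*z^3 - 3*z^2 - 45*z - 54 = (z + 3)*(z^3 + 2*z^2 - 9*z - 18) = (z + 2)*(z + 3)*(z^2 - 9) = (z - 3)*(z + 2)*(z + 3)*(z + 3)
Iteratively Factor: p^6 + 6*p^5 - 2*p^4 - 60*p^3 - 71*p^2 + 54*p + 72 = (p + 2)*(p^5 + 4*p^4 - 10*p^3 - 40*p^2 + 9*p + 36) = (p + 1)*(p + 2)*(p^4 + 3*p^3 - 13*p^2 - 27*p + 36) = (p - 3)*(p + 1)*(p + 2)*(p^3 + 6*p^2 + 5*p - 12) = (p - 3)*(p + 1)*(p + 2)*(p + 4)*(p^2 + 2*p - 3) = (p - 3)*(p - 1)*(p + 1)*(p + 2)*(p + 4)*(p + 3)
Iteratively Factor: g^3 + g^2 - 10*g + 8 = (g - 1)*(g^2 + 2*g - 8) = (g - 1)*(g + 4)*(g - 2)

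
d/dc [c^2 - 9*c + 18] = 2*c - 9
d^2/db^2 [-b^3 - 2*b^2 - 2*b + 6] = -6*b - 4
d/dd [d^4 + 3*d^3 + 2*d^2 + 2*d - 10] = 4*d^3 + 9*d^2 + 4*d + 2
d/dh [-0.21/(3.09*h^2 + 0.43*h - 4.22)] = (1.2978*h + 0.0903)/(3.09*h^2 + 0.43*h - 4.22)^2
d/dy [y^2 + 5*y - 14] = 2*y + 5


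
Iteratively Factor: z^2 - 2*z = (z - 2)*(z)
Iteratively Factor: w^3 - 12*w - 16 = (w + 2)*(w^2 - 2*w - 8) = (w - 4)*(w + 2)*(w + 2)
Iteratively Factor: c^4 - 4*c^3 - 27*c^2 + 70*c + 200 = (c + 2)*(c^3 - 6*c^2 - 15*c + 100) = (c - 5)*(c + 2)*(c^2 - c - 20) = (c - 5)*(c + 2)*(c + 4)*(c - 5)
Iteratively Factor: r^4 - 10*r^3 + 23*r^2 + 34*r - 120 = (r - 5)*(r^3 - 5*r^2 - 2*r + 24) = (r - 5)*(r - 3)*(r^2 - 2*r - 8) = (r - 5)*(r - 3)*(r + 2)*(r - 4)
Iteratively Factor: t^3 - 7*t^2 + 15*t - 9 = (t - 3)*(t^2 - 4*t + 3) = (t - 3)*(t - 1)*(t - 3)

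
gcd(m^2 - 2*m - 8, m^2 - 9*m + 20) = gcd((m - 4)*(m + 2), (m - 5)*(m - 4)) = m - 4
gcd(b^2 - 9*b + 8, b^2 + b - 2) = b - 1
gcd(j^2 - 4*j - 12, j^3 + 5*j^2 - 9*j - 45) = 1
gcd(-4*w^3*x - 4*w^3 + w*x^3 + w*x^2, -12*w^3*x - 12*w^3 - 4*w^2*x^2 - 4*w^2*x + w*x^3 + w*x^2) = 2*w^2*x + 2*w^2 + w*x^2 + w*x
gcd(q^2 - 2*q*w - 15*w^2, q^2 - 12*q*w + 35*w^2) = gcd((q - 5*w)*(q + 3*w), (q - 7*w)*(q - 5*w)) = q - 5*w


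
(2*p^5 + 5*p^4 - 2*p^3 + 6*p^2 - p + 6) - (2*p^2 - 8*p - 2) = 2*p^5 + 5*p^4 - 2*p^3 + 4*p^2 + 7*p + 8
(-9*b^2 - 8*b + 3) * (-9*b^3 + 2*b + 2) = 81*b^5 + 72*b^4 - 45*b^3 - 34*b^2 - 10*b + 6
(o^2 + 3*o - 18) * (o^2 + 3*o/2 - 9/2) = o^4 + 9*o^3/2 - 18*o^2 - 81*o/2 + 81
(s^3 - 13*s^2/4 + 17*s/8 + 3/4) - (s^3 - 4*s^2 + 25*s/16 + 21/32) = 3*s^2/4 + 9*s/16 + 3/32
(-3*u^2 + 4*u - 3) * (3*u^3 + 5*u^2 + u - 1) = -9*u^5 - 3*u^4 + 8*u^3 - 8*u^2 - 7*u + 3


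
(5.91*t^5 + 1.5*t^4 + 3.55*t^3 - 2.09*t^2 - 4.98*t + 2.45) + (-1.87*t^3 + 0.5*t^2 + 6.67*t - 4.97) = 5.91*t^5 + 1.5*t^4 + 1.68*t^3 - 1.59*t^2 + 1.69*t - 2.52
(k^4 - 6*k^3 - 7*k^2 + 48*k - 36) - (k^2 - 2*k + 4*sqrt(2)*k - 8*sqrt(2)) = k^4 - 6*k^3 - 8*k^2 - 4*sqrt(2)*k + 50*k - 36 + 8*sqrt(2)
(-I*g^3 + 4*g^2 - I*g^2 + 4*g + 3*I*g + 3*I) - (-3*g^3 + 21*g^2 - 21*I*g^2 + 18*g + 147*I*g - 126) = 3*g^3 - I*g^3 - 17*g^2 + 20*I*g^2 - 14*g - 144*I*g + 126 + 3*I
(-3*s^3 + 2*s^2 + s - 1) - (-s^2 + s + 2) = -3*s^3 + 3*s^2 - 3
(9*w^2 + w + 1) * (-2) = -18*w^2 - 2*w - 2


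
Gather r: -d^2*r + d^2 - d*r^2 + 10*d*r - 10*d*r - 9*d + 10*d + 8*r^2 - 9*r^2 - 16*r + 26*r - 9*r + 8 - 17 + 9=d^2 + d + r^2*(-d - 1) + r*(1 - d^2)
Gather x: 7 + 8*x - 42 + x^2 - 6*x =x^2 + 2*x - 35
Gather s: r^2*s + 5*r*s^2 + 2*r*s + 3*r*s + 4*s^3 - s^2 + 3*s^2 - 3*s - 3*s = 4*s^3 + s^2*(5*r + 2) + s*(r^2 + 5*r - 6)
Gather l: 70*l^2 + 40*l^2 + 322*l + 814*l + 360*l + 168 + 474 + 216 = 110*l^2 + 1496*l + 858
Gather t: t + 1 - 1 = t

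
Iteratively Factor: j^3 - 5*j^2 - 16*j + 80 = (j - 5)*(j^2 - 16) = (j - 5)*(j - 4)*(j + 4)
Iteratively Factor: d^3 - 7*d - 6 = (d + 2)*(d^2 - 2*d - 3) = (d + 1)*(d + 2)*(d - 3)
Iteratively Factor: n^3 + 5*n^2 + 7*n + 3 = (n + 1)*(n^2 + 4*n + 3) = (n + 1)*(n + 3)*(n + 1)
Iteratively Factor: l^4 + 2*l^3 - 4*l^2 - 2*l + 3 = (l + 1)*(l^3 + l^2 - 5*l + 3) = (l - 1)*(l + 1)*(l^2 + 2*l - 3) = (l - 1)^2*(l + 1)*(l + 3)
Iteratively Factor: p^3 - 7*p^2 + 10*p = (p - 5)*(p^2 - 2*p) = (p - 5)*(p - 2)*(p)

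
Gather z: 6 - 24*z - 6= -24*z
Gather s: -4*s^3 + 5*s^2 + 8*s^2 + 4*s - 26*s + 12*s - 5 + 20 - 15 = -4*s^3 + 13*s^2 - 10*s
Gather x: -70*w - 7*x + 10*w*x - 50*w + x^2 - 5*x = -120*w + x^2 + x*(10*w - 12)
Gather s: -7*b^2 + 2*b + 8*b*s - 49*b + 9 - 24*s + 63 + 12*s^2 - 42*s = -7*b^2 - 47*b + 12*s^2 + s*(8*b - 66) + 72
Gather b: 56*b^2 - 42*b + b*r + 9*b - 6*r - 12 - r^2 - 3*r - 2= 56*b^2 + b*(r - 33) - r^2 - 9*r - 14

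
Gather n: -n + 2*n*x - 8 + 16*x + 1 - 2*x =n*(2*x - 1) + 14*x - 7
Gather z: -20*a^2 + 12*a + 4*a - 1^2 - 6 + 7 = -20*a^2 + 16*a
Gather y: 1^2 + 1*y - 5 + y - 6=2*y - 10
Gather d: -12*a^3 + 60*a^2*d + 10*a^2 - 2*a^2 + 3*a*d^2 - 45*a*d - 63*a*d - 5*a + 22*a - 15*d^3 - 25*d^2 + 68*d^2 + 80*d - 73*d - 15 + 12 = -12*a^3 + 8*a^2 + 17*a - 15*d^3 + d^2*(3*a + 43) + d*(60*a^2 - 108*a + 7) - 3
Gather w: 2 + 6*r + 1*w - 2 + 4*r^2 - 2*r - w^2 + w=4*r^2 + 4*r - w^2 + 2*w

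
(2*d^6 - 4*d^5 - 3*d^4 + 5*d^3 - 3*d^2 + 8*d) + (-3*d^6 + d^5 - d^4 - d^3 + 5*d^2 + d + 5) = -d^6 - 3*d^5 - 4*d^4 + 4*d^3 + 2*d^2 + 9*d + 5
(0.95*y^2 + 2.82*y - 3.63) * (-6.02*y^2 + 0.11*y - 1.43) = -5.719*y^4 - 16.8719*y^3 + 20.8043*y^2 - 4.4319*y + 5.1909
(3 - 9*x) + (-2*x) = 3 - 11*x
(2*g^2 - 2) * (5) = 10*g^2 - 10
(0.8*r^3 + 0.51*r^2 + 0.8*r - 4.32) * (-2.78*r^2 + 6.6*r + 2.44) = -2.224*r^5 + 3.8622*r^4 + 3.094*r^3 + 18.534*r^2 - 26.56*r - 10.5408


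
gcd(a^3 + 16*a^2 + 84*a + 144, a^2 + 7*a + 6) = a + 6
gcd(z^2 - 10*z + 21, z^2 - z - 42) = z - 7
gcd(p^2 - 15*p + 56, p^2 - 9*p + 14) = p - 7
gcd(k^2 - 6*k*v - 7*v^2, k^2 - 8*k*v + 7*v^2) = -k + 7*v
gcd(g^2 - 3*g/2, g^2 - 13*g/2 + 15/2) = g - 3/2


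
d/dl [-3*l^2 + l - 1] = 1 - 6*l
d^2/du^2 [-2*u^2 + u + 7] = -4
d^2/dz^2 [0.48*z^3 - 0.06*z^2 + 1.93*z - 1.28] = 2.88*z - 0.12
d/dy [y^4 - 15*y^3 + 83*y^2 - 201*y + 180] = 4*y^3 - 45*y^2 + 166*y - 201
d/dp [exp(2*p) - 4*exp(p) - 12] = 2*(exp(p) - 2)*exp(p)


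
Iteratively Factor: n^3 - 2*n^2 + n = (n - 1)*(n^2 - n) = (n - 1)^2*(n)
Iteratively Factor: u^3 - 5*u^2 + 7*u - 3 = (u - 1)*(u^2 - 4*u + 3) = (u - 3)*(u - 1)*(u - 1)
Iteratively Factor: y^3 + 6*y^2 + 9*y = (y)*(y^2 + 6*y + 9) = y*(y + 3)*(y + 3)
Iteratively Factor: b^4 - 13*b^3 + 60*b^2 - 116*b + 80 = (b - 2)*(b^3 - 11*b^2 + 38*b - 40) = (b - 2)^2*(b^2 - 9*b + 20) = (b - 5)*(b - 2)^2*(b - 4)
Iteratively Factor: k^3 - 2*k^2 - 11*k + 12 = (k + 3)*(k^2 - 5*k + 4) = (k - 1)*(k + 3)*(k - 4)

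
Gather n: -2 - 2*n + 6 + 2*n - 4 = 0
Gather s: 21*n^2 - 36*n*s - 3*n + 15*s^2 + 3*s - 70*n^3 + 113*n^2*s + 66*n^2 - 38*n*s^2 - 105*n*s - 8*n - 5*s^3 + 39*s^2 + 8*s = -70*n^3 + 87*n^2 - 11*n - 5*s^3 + s^2*(54 - 38*n) + s*(113*n^2 - 141*n + 11)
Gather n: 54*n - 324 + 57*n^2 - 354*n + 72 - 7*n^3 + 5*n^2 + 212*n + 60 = -7*n^3 + 62*n^2 - 88*n - 192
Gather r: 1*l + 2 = l + 2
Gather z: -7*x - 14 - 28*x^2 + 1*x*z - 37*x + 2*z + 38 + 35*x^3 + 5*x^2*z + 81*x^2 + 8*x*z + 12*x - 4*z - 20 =35*x^3 + 53*x^2 - 32*x + z*(5*x^2 + 9*x - 2) + 4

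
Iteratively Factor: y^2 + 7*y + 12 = (y + 3)*(y + 4)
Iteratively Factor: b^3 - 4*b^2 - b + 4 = (b - 1)*(b^2 - 3*b - 4) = (b - 4)*(b - 1)*(b + 1)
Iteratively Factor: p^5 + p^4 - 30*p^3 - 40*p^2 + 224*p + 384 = (p + 4)*(p^4 - 3*p^3 - 18*p^2 + 32*p + 96) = (p + 2)*(p + 4)*(p^3 - 5*p^2 - 8*p + 48) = (p + 2)*(p + 3)*(p + 4)*(p^2 - 8*p + 16) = (p - 4)*(p + 2)*(p + 3)*(p + 4)*(p - 4)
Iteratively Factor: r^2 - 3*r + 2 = (r - 1)*(r - 2)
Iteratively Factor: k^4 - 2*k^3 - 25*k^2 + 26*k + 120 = (k - 3)*(k^3 + k^2 - 22*k - 40) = (k - 5)*(k - 3)*(k^2 + 6*k + 8) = (k - 5)*(k - 3)*(k + 4)*(k + 2)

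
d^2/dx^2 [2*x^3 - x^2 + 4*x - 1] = 12*x - 2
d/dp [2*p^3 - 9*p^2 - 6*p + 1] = 6*p^2 - 18*p - 6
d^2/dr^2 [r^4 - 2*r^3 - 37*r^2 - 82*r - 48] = 12*r^2 - 12*r - 74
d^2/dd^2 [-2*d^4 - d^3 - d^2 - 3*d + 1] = -24*d^2 - 6*d - 2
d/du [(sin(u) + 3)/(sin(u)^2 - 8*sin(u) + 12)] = (-6*sin(u) + cos(u)^2 + 35)*cos(u)/(sin(u)^2 - 8*sin(u) + 12)^2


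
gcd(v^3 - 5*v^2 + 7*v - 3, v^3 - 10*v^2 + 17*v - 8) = v^2 - 2*v + 1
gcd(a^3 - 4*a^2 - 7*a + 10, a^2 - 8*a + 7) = a - 1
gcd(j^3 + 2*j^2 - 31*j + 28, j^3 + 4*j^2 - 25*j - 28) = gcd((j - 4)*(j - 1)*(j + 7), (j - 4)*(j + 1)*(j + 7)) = j^2 + 3*j - 28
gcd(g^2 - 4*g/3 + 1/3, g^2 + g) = 1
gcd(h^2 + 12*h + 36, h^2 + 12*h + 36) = h^2 + 12*h + 36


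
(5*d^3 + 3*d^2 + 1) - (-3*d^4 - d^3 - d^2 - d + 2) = 3*d^4 + 6*d^3 + 4*d^2 + d - 1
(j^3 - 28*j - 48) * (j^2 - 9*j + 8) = j^5 - 9*j^4 - 20*j^3 + 204*j^2 + 208*j - 384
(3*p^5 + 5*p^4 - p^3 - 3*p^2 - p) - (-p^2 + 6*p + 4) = 3*p^5 + 5*p^4 - p^3 - 2*p^2 - 7*p - 4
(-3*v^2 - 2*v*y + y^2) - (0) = -3*v^2 - 2*v*y + y^2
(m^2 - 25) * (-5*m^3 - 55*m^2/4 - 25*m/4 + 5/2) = -5*m^5 - 55*m^4/4 + 475*m^3/4 + 1385*m^2/4 + 625*m/4 - 125/2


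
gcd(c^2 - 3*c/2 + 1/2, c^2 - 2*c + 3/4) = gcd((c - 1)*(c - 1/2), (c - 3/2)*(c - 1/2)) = c - 1/2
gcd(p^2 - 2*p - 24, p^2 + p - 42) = p - 6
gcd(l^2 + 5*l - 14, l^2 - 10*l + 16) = l - 2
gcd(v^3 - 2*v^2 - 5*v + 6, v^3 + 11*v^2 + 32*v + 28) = v + 2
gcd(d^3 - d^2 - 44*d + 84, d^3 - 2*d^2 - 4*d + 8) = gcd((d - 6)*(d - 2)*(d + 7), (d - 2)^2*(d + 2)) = d - 2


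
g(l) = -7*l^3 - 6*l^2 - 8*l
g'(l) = -21*l^2 - 12*l - 8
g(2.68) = -199.28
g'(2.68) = -190.99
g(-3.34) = 220.60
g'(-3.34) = -202.19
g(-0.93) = 7.88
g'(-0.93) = -15.00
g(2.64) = -191.74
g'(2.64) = -186.04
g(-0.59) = 4.07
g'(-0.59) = -8.23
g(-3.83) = 335.90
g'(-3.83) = -270.09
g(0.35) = -3.84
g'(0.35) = -14.77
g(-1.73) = 32.13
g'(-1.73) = -50.09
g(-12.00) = 11328.00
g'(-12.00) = -2888.00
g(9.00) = -5661.00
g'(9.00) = -1817.00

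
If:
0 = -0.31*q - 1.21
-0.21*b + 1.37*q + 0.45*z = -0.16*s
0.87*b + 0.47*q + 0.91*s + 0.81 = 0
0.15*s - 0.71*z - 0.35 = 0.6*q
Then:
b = -8.37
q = -3.90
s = 9.13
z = 4.73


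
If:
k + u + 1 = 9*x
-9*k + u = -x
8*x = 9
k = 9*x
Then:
No Solution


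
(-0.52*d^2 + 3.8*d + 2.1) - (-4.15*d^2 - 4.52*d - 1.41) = 3.63*d^2 + 8.32*d + 3.51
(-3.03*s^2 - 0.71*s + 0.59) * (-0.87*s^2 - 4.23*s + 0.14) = 2.6361*s^4 + 13.4346*s^3 + 2.0658*s^2 - 2.5951*s + 0.0826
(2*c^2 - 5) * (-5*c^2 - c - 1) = -10*c^4 - 2*c^3 + 23*c^2 + 5*c + 5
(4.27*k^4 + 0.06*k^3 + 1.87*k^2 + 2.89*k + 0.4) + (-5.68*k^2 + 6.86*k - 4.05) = 4.27*k^4 + 0.06*k^3 - 3.81*k^2 + 9.75*k - 3.65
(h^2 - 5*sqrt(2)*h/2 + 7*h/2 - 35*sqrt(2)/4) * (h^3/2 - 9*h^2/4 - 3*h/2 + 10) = h^5/2 - 5*sqrt(2)*h^4/4 - h^4/2 - 75*h^3/8 + 5*sqrt(2)*h^3/4 + 19*h^2/4 + 375*sqrt(2)*h^2/16 - 95*sqrt(2)*h/8 + 35*h - 175*sqrt(2)/2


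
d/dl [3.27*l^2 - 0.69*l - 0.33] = 6.54*l - 0.69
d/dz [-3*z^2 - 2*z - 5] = -6*z - 2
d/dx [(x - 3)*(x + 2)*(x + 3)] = 3*x^2 + 4*x - 9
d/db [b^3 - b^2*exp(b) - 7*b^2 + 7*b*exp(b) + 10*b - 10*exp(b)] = -b^2*exp(b) + 3*b^2 + 5*b*exp(b) - 14*b - 3*exp(b) + 10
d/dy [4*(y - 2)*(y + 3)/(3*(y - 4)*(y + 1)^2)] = 4*(-y^3 - y^2 + 14*y - 46)/(3*(y^5 - 5*y^4 - 5*y^3 + 25*y^2 + 40*y + 16))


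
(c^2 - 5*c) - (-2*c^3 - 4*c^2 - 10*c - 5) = 2*c^3 + 5*c^2 + 5*c + 5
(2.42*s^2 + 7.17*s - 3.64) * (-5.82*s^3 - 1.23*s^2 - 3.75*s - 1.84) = -14.0844*s^5 - 44.706*s^4 + 3.2907*s^3 - 26.8631*s^2 + 0.4572*s + 6.6976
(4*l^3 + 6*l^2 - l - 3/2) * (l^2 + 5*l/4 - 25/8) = 4*l^5 + 11*l^4 - 6*l^3 - 43*l^2/2 + 5*l/4 + 75/16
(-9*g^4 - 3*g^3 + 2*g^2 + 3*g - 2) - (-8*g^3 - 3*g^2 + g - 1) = -9*g^4 + 5*g^3 + 5*g^2 + 2*g - 1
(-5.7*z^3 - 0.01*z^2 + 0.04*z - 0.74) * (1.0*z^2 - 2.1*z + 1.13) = -5.7*z^5 + 11.96*z^4 - 6.38*z^3 - 0.8353*z^2 + 1.5992*z - 0.8362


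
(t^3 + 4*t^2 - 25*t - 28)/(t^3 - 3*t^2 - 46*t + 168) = (t + 1)/(t - 6)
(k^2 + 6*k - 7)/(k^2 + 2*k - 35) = (k - 1)/(k - 5)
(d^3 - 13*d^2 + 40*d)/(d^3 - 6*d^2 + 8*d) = (d^2 - 13*d + 40)/(d^2 - 6*d + 8)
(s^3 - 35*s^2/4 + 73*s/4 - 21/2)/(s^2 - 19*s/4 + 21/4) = (s^2 - 7*s + 6)/(s - 3)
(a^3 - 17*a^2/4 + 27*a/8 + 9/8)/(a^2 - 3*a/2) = a - 11/4 - 3/(4*a)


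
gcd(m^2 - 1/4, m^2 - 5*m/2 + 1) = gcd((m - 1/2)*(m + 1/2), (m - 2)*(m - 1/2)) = m - 1/2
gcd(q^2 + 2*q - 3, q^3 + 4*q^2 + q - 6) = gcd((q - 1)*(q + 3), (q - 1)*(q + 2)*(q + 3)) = q^2 + 2*q - 3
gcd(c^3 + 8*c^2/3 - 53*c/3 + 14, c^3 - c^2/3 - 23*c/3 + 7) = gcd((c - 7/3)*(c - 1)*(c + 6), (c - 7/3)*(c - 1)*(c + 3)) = c^2 - 10*c/3 + 7/3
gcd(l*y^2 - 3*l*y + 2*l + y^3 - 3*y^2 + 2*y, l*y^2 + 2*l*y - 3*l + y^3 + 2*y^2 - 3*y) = l*y - l + y^2 - y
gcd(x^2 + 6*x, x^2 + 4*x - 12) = x + 6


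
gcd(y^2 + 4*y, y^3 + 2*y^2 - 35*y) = y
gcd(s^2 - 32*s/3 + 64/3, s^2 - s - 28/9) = 1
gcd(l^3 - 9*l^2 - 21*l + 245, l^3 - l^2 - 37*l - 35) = l^2 - 2*l - 35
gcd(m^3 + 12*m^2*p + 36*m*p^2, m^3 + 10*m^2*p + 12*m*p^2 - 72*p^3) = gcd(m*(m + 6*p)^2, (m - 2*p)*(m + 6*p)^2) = m^2 + 12*m*p + 36*p^2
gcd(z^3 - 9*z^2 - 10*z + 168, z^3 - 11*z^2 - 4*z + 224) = z^2 - 3*z - 28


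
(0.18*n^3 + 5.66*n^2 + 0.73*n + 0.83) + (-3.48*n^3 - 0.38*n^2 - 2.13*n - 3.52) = -3.3*n^3 + 5.28*n^2 - 1.4*n - 2.69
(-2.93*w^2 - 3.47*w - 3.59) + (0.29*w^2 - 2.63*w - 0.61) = -2.64*w^2 - 6.1*w - 4.2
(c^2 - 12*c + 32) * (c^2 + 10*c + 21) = c^4 - 2*c^3 - 67*c^2 + 68*c + 672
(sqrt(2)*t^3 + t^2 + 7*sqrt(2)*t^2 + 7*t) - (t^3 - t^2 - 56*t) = -t^3 + sqrt(2)*t^3 + 2*t^2 + 7*sqrt(2)*t^2 + 63*t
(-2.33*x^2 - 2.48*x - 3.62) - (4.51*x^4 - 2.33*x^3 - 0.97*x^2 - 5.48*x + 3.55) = -4.51*x^4 + 2.33*x^3 - 1.36*x^2 + 3.0*x - 7.17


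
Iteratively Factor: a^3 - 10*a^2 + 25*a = (a - 5)*(a^2 - 5*a) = (a - 5)^2*(a)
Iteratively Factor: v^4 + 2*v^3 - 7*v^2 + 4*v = (v + 4)*(v^3 - 2*v^2 + v) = v*(v + 4)*(v^2 - 2*v + 1) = v*(v - 1)*(v + 4)*(v - 1)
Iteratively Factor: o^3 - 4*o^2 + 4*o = (o - 2)*(o^2 - 2*o) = (o - 2)^2*(o)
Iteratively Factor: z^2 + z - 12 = (z - 3)*(z + 4)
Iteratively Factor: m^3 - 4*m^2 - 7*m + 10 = (m - 1)*(m^2 - 3*m - 10) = (m - 5)*(m - 1)*(m + 2)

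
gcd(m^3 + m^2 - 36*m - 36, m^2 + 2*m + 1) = m + 1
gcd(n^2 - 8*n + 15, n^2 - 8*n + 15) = n^2 - 8*n + 15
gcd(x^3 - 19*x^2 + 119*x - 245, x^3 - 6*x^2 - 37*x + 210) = x^2 - 12*x + 35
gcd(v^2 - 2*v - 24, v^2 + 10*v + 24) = v + 4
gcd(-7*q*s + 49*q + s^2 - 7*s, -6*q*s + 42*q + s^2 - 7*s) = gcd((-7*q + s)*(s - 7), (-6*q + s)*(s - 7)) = s - 7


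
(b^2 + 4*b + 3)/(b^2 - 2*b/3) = 3*(b^2 + 4*b + 3)/(b*(3*b - 2))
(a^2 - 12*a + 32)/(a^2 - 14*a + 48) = (a - 4)/(a - 6)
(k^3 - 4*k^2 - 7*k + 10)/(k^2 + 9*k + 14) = (k^2 - 6*k + 5)/(k + 7)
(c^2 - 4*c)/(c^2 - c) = (c - 4)/(c - 1)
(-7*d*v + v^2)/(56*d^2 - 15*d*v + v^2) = v/(-8*d + v)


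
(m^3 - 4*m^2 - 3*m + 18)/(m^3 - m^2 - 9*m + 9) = (m^2 - m - 6)/(m^2 + 2*m - 3)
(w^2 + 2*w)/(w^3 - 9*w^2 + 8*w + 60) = w/(w^2 - 11*w + 30)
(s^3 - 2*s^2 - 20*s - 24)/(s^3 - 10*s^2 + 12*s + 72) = (s + 2)/(s - 6)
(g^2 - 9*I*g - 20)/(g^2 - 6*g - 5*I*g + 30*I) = (g - 4*I)/(g - 6)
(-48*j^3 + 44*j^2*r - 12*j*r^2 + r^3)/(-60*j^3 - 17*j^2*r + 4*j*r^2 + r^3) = (12*j^2 - 8*j*r + r^2)/(15*j^2 + 8*j*r + r^2)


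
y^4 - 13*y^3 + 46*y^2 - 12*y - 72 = (y - 6)^2*(y - 2)*(y + 1)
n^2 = n^2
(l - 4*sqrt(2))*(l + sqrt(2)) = l^2 - 3*sqrt(2)*l - 8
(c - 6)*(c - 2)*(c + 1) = c^3 - 7*c^2 + 4*c + 12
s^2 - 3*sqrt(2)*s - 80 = (s - 8*sqrt(2))*(s + 5*sqrt(2))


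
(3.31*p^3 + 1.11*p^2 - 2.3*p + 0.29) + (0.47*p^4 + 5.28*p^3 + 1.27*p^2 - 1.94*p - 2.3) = 0.47*p^4 + 8.59*p^3 + 2.38*p^2 - 4.24*p - 2.01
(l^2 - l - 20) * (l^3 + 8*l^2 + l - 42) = l^5 + 7*l^4 - 27*l^3 - 203*l^2 + 22*l + 840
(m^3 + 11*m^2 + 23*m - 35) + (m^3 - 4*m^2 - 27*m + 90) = 2*m^3 + 7*m^2 - 4*m + 55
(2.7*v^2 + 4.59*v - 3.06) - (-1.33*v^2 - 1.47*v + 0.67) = 4.03*v^2 + 6.06*v - 3.73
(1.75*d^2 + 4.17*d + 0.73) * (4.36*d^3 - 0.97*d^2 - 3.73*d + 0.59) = 7.63*d^5 + 16.4837*d^4 - 7.3896*d^3 - 15.2297*d^2 - 0.2626*d + 0.4307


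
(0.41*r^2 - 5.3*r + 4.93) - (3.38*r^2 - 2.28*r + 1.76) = -2.97*r^2 - 3.02*r + 3.17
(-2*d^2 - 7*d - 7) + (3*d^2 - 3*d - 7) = d^2 - 10*d - 14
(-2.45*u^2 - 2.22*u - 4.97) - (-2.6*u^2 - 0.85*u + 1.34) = 0.15*u^2 - 1.37*u - 6.31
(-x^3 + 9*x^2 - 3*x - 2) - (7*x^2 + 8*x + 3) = -x^3 + 2*x^2 - 11*x - 5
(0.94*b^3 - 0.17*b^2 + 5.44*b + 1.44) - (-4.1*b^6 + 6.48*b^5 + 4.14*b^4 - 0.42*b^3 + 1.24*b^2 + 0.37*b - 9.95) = 4.1*b^6 - 6.48*b^5 - 4.14*b^4 + 1.36*b^3 - 1.41*b^2 + 5.07*b + 11.39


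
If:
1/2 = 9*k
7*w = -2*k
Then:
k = 1/18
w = -1/63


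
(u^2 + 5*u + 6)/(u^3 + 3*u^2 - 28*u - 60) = (u + 3)/(u^2 + u - 30)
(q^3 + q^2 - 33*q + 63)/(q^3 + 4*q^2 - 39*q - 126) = (q^2 - 6*q + 9)/(q^2 - 3*q - 18)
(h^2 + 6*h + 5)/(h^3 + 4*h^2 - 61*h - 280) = (h + 1)/(h^2 - h - 56)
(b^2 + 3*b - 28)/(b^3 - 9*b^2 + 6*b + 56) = (b + 7)/(b^2 - 5*b - 14)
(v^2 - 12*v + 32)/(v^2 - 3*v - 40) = (v - 4)/(v + 5)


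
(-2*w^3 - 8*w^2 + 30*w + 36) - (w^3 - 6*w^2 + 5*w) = -3*w^3 - 2*w^2 + 25*w + 36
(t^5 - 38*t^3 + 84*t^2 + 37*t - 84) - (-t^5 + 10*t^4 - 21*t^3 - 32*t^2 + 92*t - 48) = 2*t^5 - 10*t^4 - 17*t^3 + 116*t^2 - 55*t - 36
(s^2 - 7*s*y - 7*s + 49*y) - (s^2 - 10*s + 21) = -7*s*y + 3*s + 49*y - 21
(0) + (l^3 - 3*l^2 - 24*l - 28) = l^3 - 3*l^2 - 24*l - 28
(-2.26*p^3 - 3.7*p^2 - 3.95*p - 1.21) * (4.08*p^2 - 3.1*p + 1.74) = -9.2208*p^5 - 8.09*p^4 - 8.5784*p^3 + 0.870200000000001*p^2 - 3.122*p - 2.1054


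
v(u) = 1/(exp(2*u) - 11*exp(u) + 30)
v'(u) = (-2*exp(2*u) + 11*exp(u))/(exp(2*u) - 11*exp(u) + 30)^2 = (11 - 2*exp(u))*exp(u)/(exp(2*u) - 11*exp(u) + 30)^2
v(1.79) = -95.82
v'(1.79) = -53831.43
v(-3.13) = 0.03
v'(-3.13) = 0.00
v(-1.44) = 0.04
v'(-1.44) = 0.00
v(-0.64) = 0.04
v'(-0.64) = 0.01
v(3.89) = 0.00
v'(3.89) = -0.00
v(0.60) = 0.08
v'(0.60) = 0.08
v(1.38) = 0.48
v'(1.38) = 2.81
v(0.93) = 0.12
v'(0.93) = 0.21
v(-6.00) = 0.03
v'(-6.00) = 0.00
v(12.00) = 0.00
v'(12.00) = 0.00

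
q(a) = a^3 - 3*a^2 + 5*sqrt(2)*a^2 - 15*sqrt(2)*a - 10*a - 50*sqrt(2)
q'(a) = 3*a^2 - 6*a + 10*sqrt(2)*a - 15*sqrt(2) - 10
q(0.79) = -92.34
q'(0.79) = -22.91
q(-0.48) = -54.90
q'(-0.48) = -34.43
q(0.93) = -95.41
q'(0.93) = -21.05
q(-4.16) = 57.60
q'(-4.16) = -13.17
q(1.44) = -104.23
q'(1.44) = -13.27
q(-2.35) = 12.14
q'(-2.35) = -33.78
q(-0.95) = -38.24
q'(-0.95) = -36.24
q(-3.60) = 47.76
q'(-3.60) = -21.64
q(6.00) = 104.57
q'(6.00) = 125.64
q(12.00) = 1868.96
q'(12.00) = 498.49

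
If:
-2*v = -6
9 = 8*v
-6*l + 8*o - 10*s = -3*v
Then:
No Solution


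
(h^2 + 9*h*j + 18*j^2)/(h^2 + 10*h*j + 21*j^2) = (h + 6*j)/(h + 7*j)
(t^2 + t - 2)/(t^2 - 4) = (t - 1)/(t - 2)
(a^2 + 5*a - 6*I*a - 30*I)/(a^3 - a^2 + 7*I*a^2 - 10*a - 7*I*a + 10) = (a^2 + a*(5 - 6*I) - 30*I)/(a^3 + a^2*(-1 + 7*I) - a*(10 + 7*I) + 10)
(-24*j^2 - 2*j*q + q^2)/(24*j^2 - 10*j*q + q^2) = (4*j + q)/(-4*j + q)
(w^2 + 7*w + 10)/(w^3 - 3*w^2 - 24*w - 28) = (w + 5)/(w^2 - 5*w - 14)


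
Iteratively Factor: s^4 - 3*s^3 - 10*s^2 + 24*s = (s - 4)*(s^3 + s^2 - 6*s) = (s - 4)*(s + 3)*(s^2 - 2*s) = (s - 4)*(s - 2)*(s + 3)*(s)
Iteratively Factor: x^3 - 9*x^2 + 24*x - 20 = (x - 2)*(x^2 - 7*x + 10) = (x - 2)^2*(x - 5)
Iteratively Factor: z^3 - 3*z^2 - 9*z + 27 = (z - 3)*(z^2 - 9) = (z - 3)^2*(z + 3)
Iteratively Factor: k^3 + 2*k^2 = (k + 2)*(k^2) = k*(k + 2)*(k)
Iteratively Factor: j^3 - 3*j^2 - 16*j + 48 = (j + 4)*(j^2 - 7*j + 12) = (j - 4)*(j + 4)*(j - 3)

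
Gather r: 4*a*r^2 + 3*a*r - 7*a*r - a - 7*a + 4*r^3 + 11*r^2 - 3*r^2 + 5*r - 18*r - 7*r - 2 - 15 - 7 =-8*a + 4*r^3 + r^2*(4*a + 8) + r*(-4*a - 20) - 24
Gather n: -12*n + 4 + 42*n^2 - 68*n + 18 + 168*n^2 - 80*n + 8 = 210*n^2 - 160*n + 30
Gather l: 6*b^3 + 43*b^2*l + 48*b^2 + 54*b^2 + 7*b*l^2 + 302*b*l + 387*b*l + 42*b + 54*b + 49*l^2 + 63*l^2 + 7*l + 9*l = 6*b^3 + 102*b^2 + 96*b + l^2*(7*b + 112) + l*(43*b^2 + 689*b + 16)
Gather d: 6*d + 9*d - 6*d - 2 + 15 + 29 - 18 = 9*d + 24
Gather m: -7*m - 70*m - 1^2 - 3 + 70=66 - 77*m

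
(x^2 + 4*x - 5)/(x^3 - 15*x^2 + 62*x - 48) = (x + 5)/(x^2 - 14*x + 48)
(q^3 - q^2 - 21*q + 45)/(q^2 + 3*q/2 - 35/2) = 2*(q^2 - 6*q + 9)/(2*q - 7)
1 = 1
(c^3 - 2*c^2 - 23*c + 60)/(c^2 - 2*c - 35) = (c^2 - 7*c + 12)/(c - 7)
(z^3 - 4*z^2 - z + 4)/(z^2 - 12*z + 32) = (z^2 - 1)/(z - 8)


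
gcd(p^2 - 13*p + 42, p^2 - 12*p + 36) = p - 6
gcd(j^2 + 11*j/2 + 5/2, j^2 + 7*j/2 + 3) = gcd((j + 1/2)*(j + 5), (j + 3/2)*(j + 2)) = 1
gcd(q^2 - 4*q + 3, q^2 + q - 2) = q - 1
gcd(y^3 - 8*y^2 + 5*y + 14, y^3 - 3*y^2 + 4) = y^2 - y - 2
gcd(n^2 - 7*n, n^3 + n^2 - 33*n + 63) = 1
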